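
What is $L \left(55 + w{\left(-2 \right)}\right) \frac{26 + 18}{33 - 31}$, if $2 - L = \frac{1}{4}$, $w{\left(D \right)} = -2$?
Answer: $\frac{4081}{2} \approx 2040.5$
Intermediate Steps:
$L = \frac{7}{4}$ ($L = 2 - \frac{1}{4} = \frac{7}{4} \approx 1.75$)
$L \left(55 + w{\left(-2 \right)}\right) \frac{26 + 18}{33 - 31} = \frac{7 \left(55 - 2\right) \frac{26 + 18}{33 - 31}}{4} = \frac{7 \cdot 53 \cdot \frac{44}{2}}{4} = \frac{7 \cdot 53 \cdot 44 \cdot \frac{1}{2}}{4} = \frac{7 \cdot 53 \cdot 22}{4} = \frac{7}{4} \cdot 1166 = \frac{4081}{2}$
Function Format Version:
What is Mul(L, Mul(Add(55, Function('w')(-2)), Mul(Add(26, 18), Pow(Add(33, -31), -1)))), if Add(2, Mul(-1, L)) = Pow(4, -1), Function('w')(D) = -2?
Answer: Rational(4081, 2) ≈ 2040.5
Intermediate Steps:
L = Rational(7, 4) (L = Add(2, Mul(-1, Pow(4, -1))) = Add(2, Mul(-1, Rational(1, 4))) = Add(2, Rational(-1, 4)) = Rational(7, 4) ≈ 1.7500)
Mul(L, Mul(Add(55, Function('w')(-2)), Mul(Add(26, 18), Pow(Add(33, -31), -1)))) = Mul(Rational(7, 4), Mul(Add(55, -2), Mul(Add(26, 18), Pow(Add(33, -31), -1)))) = Mul(Rational(7, 4), Mul(53, Mul(44, Pow(2, -1)))) = Mul(Rational(7, 4), Mul(53, Mul(44, Rational(1, 2)))) = Mul(Rational(7, 4), Mul(53, 22)) = Mul(Rational(7, 4), 1166) = Rational(4081, 2)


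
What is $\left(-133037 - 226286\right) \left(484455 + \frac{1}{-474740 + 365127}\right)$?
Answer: $- \frac{19080973291916222}{109613} \approx -1.7408 \cdot 10^{11}$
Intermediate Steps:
$\left(-133037 - 226286\right) \left(484455 + \frac{1}{-474740 + 365127}\right) = - 359323 \left(484455 + \frac{1}{-109613}\right) = - 359323 \left(484455 - \frac{1}{109613}\right) = \left(-359323\right) \frac{53102565914}{109613} = - \frac{19080973291916222}{109613}$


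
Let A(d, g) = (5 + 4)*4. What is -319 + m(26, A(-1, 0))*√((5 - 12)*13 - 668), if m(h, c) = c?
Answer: -319 + 36*I*√759 ≈ -319.0 + 991.8*I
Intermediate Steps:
A(d, g) = 36 (A(d, g) = 9*4 = 36)
-319 + m(26, A(-1, 0))*√((5 - 12)*13 - 668) = -319 + 36*√((5 - 12)*13 - 668) = -319 + 36*√(-7*13 - 668) = -319 + 36*√(-91 - 668) = -319 + 36*√(-759) = -319 + 36*(I*√759) = -319 + 36*I*√759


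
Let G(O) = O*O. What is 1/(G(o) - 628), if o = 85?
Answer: 1/6597 ≈ 0.00015158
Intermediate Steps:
G(O) = O**2
1/(G(o) - 628) = 1/(85**2 - 628) = 1/(7225 - 628) = 1/6597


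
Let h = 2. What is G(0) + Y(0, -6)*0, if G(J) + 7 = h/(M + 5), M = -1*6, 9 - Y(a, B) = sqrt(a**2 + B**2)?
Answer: -9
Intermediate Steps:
Y(a, B) = 9 - sqrt(B**2 + a**2) (Y(a, B) = 9 - sqrt(a**2 + B**2) = 9 - sqrt(B**2 + a**2))
M = -6
G(J) = -9 (G(J) = -7 + 2/(-6 + 5) = -7 + 2/(-1) = -7 + 2*(-1) = -7 - 2 = -9)
G(0) + Y(0, -6)*0 = -9 + (9 - sqrt((-6)**2 + 0**2))*0 = -9 + (9 - sqrt(36 + 0))*0 = -9 + (9 - sqrt(36))*0 = -9 + (9 - 1*6)*0 = -9 + (9 - 6)*0 = -9 + 3*0 = -9 + 0 = -9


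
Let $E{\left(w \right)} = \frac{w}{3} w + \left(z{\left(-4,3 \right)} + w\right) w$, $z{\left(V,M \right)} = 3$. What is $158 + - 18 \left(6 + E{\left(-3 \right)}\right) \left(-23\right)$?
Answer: $3884$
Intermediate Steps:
$E{\left(w \right)} = \frac{w^{2}}{3} + w \left(3 + w\right)$ ($E{\left(w \right)} = \frac{w}{3} w + \left(3 + w\right) w = w \frac{1}{3} w + w \left(3 + w\right) = \frac{w}{3} w + w \left(3 + w\right) = \frac{w^{2}}{3} + w \left(3 + w\right)$)
$158 + - 18 \left(6 + E{\left(-3 \right)}\right) \left(-23\right) = 158 + - 18 \left(6 + \frac{1}{3} \left(-3\right) \left(9 + 4 \left(-3\right)\right)\right) \left(-23\right) = 158 + - 18 \left(6 + \frac{1}{3} \left(-3\right) \left(9 - 12\right)\right) \left(-23\right) = 158 + - 18 \left(6 + \frac{1}{3} \left(-3\right) \left(-3\right)\right) \left(-23\right) = 158 + - 18 \left(6 + 3\right) \left(-23\right) = 158 + \left(-18\right) 9 \left(-23\right) = 158 - -3726 = 158 + 3726 = 3884$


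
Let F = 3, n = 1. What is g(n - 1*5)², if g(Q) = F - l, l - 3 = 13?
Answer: 169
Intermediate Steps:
l = 16 (l = 3 + 13 = 16)
g(Q) = -13 (g(Q) = 3 - 1*16 = 3 - 16 = -13)
g(n - 1*5)² = (-13)² = 169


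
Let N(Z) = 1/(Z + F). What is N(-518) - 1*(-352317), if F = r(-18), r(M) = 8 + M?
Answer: 186023375/528 ≈ 3.5232e+5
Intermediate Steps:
F = -10 (F = 8 - 18 = -10)
N(Z) = 1/(-10 + Z) (N(Z) = 1/(Z - 10) = 1/(-10 + Z))
N(-518) - 1*(-352317) = 1/(-10 - 518) - 1*(-352317) = 1/(-528) + 352317 = -1/528 + 352317 = 186023375/528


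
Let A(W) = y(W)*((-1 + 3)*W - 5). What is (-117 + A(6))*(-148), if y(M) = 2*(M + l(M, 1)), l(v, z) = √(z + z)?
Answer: 4884 - 2072*√2 ≈ 1953.8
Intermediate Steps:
l(v, z) = √2*√z (l(v, z) = √(2*z) = √2*√z)
y(M) = 2*M + 2*√2 (y(M) = 2*(M + √2*√1) = 2*(M + √2*1) = 2*(M + √2) = 2*M + 2*√2)
A(W) = (-5 + 2*W)*(2*W + 2*√2) (A(W) = (2*W + 2*√2)*((-1 + 3)*W - 5) = (2*W + 2*√2)*(2*W - 5) = (2*W + 2*√2)*(-5 + 2*W) = (-5 + 2*W)*(2*W + 2*√2))
(-117 + A(6))*(-148) = (-117 + 2*(-5 + 2*6)*(6 + √2))*(-148) = (-117 + 2*(-5 + 12)*(6 + √2))*(-148) = (-117 + 2*7*(6 + √2))*(-148) = (-117 + (84 + 14*√2))*(-148) = (-33 + 14*√2)*(-148) = 4884 - 2072*√2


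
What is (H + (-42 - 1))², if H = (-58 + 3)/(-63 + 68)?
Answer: 2916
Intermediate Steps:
H = -11 (H = -55/5 = -55*⅕ = -11)
(H + (-42 - 1))² = (-11 + (-42 - 1))² = (-11 - 43)² = (-54)² = 2916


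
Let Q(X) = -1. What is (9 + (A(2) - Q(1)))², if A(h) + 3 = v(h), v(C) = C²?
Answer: 121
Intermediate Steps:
A(h) = -3 + h²
(9 + (A(2) - Q(1)))² = (9 + ((-3 + 2²) - 1*(-1)))² = (9 + ((-3 + 4) + 1))² = (9 + (1 + 1))² = (9 + 2)² = 11² = 121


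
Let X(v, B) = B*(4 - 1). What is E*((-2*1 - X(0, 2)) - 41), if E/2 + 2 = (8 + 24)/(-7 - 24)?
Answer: 9212/31 ≈ 297.16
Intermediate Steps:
E = -188/31 (E = -4 + 2*((8 + 24)/(-7 - 24)) = -4 + 2*(32/(-31)) = -4 + 2*(32*(-1/31)) = -4 + 2*(-32/31) = -4 - 64/31 = -188/31 ≈ -6.0645)
X(v, B) = 3*B (X(v, B) = B*3 = 3*B)
E*((-2*1 - X(0, 2)) - 41) = -188*((-2*1 - 3*2) - 41)/31 = -188*((-2 - 1*6) - 41)/31 = -188*((-2 - 6) - 41)/31 = -188*(-8 - 41)/31 = -188/31*(-49) = 9212/31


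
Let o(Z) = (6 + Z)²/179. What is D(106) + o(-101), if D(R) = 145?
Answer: 34980/179 ≈ 195.42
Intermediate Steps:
o(Z) = (6 + Z)²/179 (o(Z) = (6 + Z)²*(1/179) = (6 + Z)²/179)
D(106) + o(-101) = 145 + (6 - 101)²/179 = 145 + (1/179)*(-95)² = 145 + (1/179)*9025 = 145 + 9025/179 = 34980/179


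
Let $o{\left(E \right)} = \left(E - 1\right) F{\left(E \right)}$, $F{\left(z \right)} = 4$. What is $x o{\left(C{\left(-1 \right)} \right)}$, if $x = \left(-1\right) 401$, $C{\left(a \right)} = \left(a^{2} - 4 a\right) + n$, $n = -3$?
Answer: $-1604$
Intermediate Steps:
$C{\left(a \right)} = -3 + a^{2} - 4 a$ ($C{\left(a \right)} = \left(a^{2} - 4 a\right) - 3 = -3 + a^{2} - 4 a$)
$o{\left(E \right)} = -4 + 4 E$ ($o{\left(E \right)} = \left(E - 1\right) 4 = \left(-1 + E\right) 4 = -4 + 4 E$)
$x = -401$
$x o{\left(C{\left(-1 \right)} \right)} = - 401 \left(-4 + 4 \left(-3 + \left(-1\right)^{2} - -4\right)\right) = - 401 \left(-4 + 4 \left(-3 + 1 + 4\right)\right) = - 401 \left(-4 + 4 \cdot 2\right) = - 401 \left(-4 + 8\right) = \left(-401\right) 4 = -1604$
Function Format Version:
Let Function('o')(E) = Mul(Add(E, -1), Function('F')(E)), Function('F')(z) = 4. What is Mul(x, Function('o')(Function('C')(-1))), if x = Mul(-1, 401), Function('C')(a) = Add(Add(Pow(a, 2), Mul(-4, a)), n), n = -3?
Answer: -1604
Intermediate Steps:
Function('C')(a) = Add(-3, Pow(a, 2), Mul(-4, a)) (Function('C')(a) = Add(Add(Pow(a, 2), Mul(-4, a)), -3) = Add(-3, Pow(a, 2), Mul(-4, a)))
Function('o')(E) = Add(-4, Mul(4, E)) (Function('o')(E) = Mul(Add(E, -1), 4) = Mul(Add(-1, E), 4) = Add(-4, Mul(4, E)))
x = -401
Mul(x, Function('o')(Function('C')(-1))) = Mul(-401, Add(-4, Mul(4, Add(-3, Pow(-1, 2), Mul(-4, -1))))) = Mul(-401, Add(-4, Mul(4, Add(-3, 1, 4)))) = Mul(-401, Add(-4, Mul(4, 2))) = Mul(-401, Add(-4, 8)) = Mul(-401, 4) = -1604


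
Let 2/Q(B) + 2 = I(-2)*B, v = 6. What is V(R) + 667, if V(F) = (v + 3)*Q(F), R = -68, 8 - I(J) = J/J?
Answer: 159404/239 ≈ 666.96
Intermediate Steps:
I(J) = 7 (I(J) = 8 - J/J = 8 - 1*1 = 8 - 1 = 7)
Q(B) = 2/(-2 + 7*B)
V(F) = 18/(-2 + 7*F) (V(F) = (6 + 3)*(2/(-2 + 7*F)) = 9*(2/(-2 + 7*F)) = 18/(-2 + 7*F))
V(R) + 667 = 18/(-2 + 7*(-68)) + 667 = 18/(-2 - 476) + 667 = 18/(-478) + 667 = 18*(-1/478) + 667 = -9/239 + 667 = 159404/239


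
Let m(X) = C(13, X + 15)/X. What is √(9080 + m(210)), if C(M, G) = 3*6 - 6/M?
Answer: √1879804290/455 ≈ 95.289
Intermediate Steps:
C(M, G) = 18 - 6/M
m(X) = 228/(13*X) (m(X) = (18 - 6/13)/X = 228/(13*X))
√(9080 + m(210)) = √(9080 + (228/13)/210) = √(9080 + (228/13)*(1/210)) = √(9080 + 38/455) = √(4131438/455) = √1879804290/455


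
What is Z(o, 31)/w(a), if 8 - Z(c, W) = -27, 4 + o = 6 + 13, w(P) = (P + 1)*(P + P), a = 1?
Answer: 35/4 ≈ 8.7500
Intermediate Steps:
w(P) = 2*P*(1 + P) (w(P) = (1 + P)*(2*P) = 2*P*(1 + P))
o = 15 (o = -4 + (6 + 13) = -4 + 19 = 15)
Z(c, W) = 35 (Z(c, W) = 8 - 1*(-27) = 8 + 27 = 35)
Z(o, 31)/w(a) = 35/((2*1*(1 + 1))) = 35/((2*1*2)) = 35/4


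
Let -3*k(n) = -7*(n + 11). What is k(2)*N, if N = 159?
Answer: 4823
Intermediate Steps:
k(n) = 77/3 + 7*n/3 (k(n) = -(-7)*(n + 11)/3 = -(-7)*(11 + n)/3 = -(-77 - 7*n)/3 = 77/3 + 7*n/3)
k(2)*N = (77/3 + (7/3)*2)*159 = (77/3 + 14/3)*159 = (91/3)*159 = 4823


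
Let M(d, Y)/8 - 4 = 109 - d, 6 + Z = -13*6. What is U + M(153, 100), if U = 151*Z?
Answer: -13004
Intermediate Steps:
Z = -84 (Z = -6 - 13*6 = -6 - 78 = -84)
M(d, Y) = 904 - 8*d (M(d, Y) = 32 + 8*(109 - d) = 32 + (872 - 8*d) = 904 - 8*d)
U = -12684 (U = 151*(-84) = -12684)
U + M(153, 100) = -12684 + (904 - 8*153) = -12684 + (904 - 1224) = -12684 - 320 = -13004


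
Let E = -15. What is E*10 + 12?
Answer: -138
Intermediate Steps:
E*10 + 12 = -15*10 + 12 = -150 + 12 = -138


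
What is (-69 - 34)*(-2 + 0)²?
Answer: -412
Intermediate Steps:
(-69 - 34)*(-2 + 0)² = -103*(-2)² = -103*4 = -412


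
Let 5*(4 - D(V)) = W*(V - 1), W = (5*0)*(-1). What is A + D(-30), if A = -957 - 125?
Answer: -1078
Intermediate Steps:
W = 0 (W = 0*(-1) = 0)
A = -1082
D(V) = 4 (D(V) = 4 - 0*(V - 1) = 4 - 0*(-1 + V) = 4 - ⅕*0 = 4 + 0 = 4)
A + D(-30) = -1082 + 4 = -1078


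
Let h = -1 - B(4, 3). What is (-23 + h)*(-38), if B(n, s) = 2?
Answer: 988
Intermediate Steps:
h = -3 (h = -1 - 1*2 = -1 - 2 = -3)
(-23 + h)*(-38) = (-23 - 3)*(-38) = -26*(-38) = 988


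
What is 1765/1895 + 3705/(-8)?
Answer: -1401371/3032 ≈ -462.19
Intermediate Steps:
1765/1895 + 3705/(-8) = 1765*(1/1895) + 3705*(-⅛) = 353/379 - 3705/8 = -1401371/3032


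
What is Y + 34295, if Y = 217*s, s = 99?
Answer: 55778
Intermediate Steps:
Y = 21483 (Y = 217*99 = 21483)
Y + 34295 = 21483 + 34295 = 55778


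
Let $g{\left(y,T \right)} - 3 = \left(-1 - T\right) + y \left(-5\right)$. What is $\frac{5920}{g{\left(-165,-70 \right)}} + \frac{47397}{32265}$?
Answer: $\frac{25947101}{3215745} \approx 8.0688$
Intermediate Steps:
$g{\left(y,T \right)} = 2 - T - 5 y$ ($g{\left(y,T \right)} = 3 - \left(1 + T - y \left(-5\right)\right) = 3 - \left(1 + T + 5 y\right) = 2 - T - 5 y$)
$\frac{5920}{g{\left(-165,-70 \right)}} + \frac{47397}{32265} = \frac{5920}{2 - -70 - -825} + \frac{47397}{32265} = \frac{5920}{2 + 70 + 825} + 47397 \cdot \frac{1}{32265} = \frac{5920}{897} + \frac{15799}{10755} = \frac{25947101}{3215745}$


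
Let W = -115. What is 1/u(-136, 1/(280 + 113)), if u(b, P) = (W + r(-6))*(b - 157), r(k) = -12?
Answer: 1/37211 ≈ 2.6874e-5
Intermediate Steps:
u(b, P) = 19939 - 127*b (u(b, P) = (-115 - 12)*(b - 157) = -127*(-157 + b) = 19939 - 127*b)
1/u(-136, 1/(280 + 113)) = 1/(19939 - 127*(-136)) = 1/(19939 + 17272) = 1/37211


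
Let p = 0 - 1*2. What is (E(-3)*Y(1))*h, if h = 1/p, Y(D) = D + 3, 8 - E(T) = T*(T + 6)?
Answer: -34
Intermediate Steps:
E(T) = 8 - T*(6 + T) (E(T) = 8 - T*(T + 6) = 8 - T*(6 + T))
p = -2 (p = 0 - 2 = -2)
Y(D) = 3 + D
h = -½ (h = 1/(-2) = -½ ≈ -0.50000)
(E(-3)*Y(1))*h = ((8 - 1*(-3)² - 6*(-3))*(3 + 1))*(-½) = ((8 - 1*9 + 18)*4)*(-½) = ((8 - 9 + 18)*4)*(-½) = (17*4)*(-½) = 68*(-½) = -34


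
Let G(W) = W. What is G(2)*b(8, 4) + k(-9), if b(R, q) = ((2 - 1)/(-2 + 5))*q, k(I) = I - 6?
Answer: -37/3 ≈ -12.333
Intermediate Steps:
k(I) = -6 + I
b(R, q) = q/3 (b(R, q) = (1/3)*q = (1*(⅓))*q = q/3)
G(2)*b(8, 4) + k(-9) = 2*((⅓)*4) + (-6 - 9) = 2*(4/3) - 15 = 8/3 - 15 = -37/3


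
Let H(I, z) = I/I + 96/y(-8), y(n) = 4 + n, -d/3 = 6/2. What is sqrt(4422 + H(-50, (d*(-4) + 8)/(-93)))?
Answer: sqrt(4399) ≈ 66.325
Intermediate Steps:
d = -9 (d = -18/2 = -3*3 = -9)
H(I, z) = -23 (H(I, z) = I/I + 96/(4 - 8) = 1 + 96/(-4) = 1 + 96*(-1/4) = 1 - 24 = -23)
sqrt(4422 + H(-50, (d*(-4) + 8)/(-93))) = sqrt(4422 - 23) = sqrt(4399)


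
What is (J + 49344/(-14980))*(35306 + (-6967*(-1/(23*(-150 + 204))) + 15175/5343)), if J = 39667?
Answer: 11603341397699734331/8283947490 ≈ 1.4007e+9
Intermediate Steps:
(J + 49344/(-14980))*(35306 + (-6967*(-1/(23*(-150 + 204))) + 15175/5343)) = (39667 + 49344/(-14980))*(35306 + (-6967*(-1/(23*(-150 + 204))) + 15175/5343)) = (39667 + 49344*(-1/14980))*(35306 + (-6967/(54*(-23)) + 15175*(1/5343))) = (39667 - 12336/3745)*(35306 + (-6967/(-1242) + 15175/5343)) = 148540579*(35306 + (-6967*(-1/1242) + 15175/5343))/3745 = 148540579*(35306 + (6967/1242 + 15175/5343))/3745 = 148540579*(35306 + 18690677/2212002)/3745 = (148540579/3745)*(78115633289/2212002) = 11603341397699734331/8283947490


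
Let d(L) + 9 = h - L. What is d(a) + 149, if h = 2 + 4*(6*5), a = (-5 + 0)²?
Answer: 237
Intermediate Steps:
a = 25 (a = (-5)² = 25)
h = 122 (h = 2 + 4*30 = 2 + 120 = 122)
d(L) = 113 - L (d(L) = -9 + (122 - L) = 113 - L)
d(a) + 149 = (113 - 1*25) + 149 = (113 - 25) + 149 = 88 + 149 = 237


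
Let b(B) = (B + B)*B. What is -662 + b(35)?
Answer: 1788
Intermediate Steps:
b(B) = 2*B² (b(B) = (2*B)*B = 2*B²)
-662 + b(35) = -662 + 2*35² = -662 + 2*1225 = -662 + 2450 = 1788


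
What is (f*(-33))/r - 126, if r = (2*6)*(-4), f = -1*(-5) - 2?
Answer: -1983/16 ≈ -123.94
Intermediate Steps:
f = 3 (f = 5 - 2 = 3)
r = -48 (r = 12*(-4) = -48)
(f*(-33))/r - 126 = (3*(-33))/(-48) - 126 = -1/48*(-99) - 126 = 33/16 - 126 = -1983/16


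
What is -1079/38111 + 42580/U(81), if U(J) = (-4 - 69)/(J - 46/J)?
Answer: -10572329345827/225350343 ≈ -46915.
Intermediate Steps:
U(J) = -73/(J - 46/J)
-1079/38111 + 42580/U(81) = -1079/38111 + 42580/((-73*81/(-46 + 81**2))) = -1079*1/38111 + 42580/((-73*81/(-46 + 6561))) = -1079/38111 + 42580/((-73*81/6515)) = -1079/38111 + 42580/((-73*81*1/6515)) = -1079/38111 + 42580/(-5913/6515) = -1079/38111 + 42580*(-6515/5913) = -1079/38111 - 277408700/5913 = -10572329345827/225350343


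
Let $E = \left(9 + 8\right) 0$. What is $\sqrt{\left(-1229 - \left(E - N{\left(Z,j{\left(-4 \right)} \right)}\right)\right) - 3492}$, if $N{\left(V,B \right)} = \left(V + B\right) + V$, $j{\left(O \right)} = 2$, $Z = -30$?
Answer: $9 i \sqrt{59} \approx 69.13 i$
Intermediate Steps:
$E = 0$ ($E = 17 \cdot 0 = 0$)
$N{\left(V,B \right)} = B + 2 V$ ($N{\left(V,B \right)} = \left(B + V\right) + V = B + 2 V$)
$\sqrt{\left(-1229 - \left(E - N{\left(Z,j{\left(-4 \right)} \right)}\right)\right) - 3492} = \sqrt{\left(-1229 + \left(\left(2 + 2 \left(-30\right)\right) - 0\right)\right) - 3492} = \sqrt{\left(-1229 + \left(\left(2 - 60\right) + 0\right)\right) - 3492} = \sqrt{\left(-1229 + \left(-58 + 0\right)\right) - 3492} = \sqrt{\left(-1229 - 58\right) - 3492} = \sqrt{-1287 - 3492} = \sqrt{-4779} = 9 i \sqrt{59}$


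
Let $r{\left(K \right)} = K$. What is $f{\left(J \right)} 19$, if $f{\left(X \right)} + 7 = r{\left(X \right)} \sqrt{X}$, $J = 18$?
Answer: $-133 + 1026 \sqrt{2} \approx 1318.0$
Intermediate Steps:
$f{\left(X \right)} = -7 + X^{\frac{3}{2}}$ ($f{\left(X \right)} = -7 + X \sqrt{X} = -7 + X^{\frac{3}{2}}$)
$f{\left(J \right)} 19 = \left(-7 + 18^{\frac{3}{2}}\right) 19 = \left(-7 + 54 \sqrt{2}\right) 19 = -133 + 1026 \sqrt{2}$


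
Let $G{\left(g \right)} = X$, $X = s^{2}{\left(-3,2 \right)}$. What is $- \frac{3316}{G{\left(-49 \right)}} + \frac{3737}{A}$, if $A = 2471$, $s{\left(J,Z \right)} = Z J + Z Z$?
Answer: $- \frac{2044722}{2471} \approx -827.49$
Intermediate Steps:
$s{\left(J,Z \right)} = Z^{2} + J Z$ ($s{\left(J,Z \right)} = J Z + Z^{2} = Z^{2} + J Z$)
$X = 4$ ($X = \left(2 \left(-3 + 2\right)\right)^{2} = \left(2 \left(-1\right)\right)^{2} = \left(-2\right)^{2} = 4$)
$G{\left(g \right)} = 4$
$- \frac{3316}{G{\left(-49 \right)}} + \frac{3737}{A} = - \frac{3316}{4} + \frac{3737}{2471} = \left(-3316\right) \frac{1}{4} + 3737 \cdot \frac{1}{2471} = -829 + \frac{3737}{2471} = - \frac{2044722}{2471}$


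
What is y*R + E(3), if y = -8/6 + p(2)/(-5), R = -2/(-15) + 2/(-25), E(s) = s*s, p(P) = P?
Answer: 10021/1125 ≈ 8.9076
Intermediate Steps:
E(s) = s²
R = 4/75 (R = -2*(-1/15) + 2*(-1/25) = 2/15 - 2/25 = 4/75 ≈ 0.053333)
y = -26/15 (y = -8/6 + 2/(-5) = -8*⅙ + 2*(-⅕) = -4/3 - ⅖ = -26/15 ≈ -1.7333)
y*R + E(3) = -26/15*4/75 + 3² = -104/1125 + 9 = 10021/1125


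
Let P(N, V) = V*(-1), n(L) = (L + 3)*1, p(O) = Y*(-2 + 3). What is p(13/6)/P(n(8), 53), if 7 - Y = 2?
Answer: -5/53 ≈ -0.094340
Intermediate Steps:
Y = 5 (Y = 7 - 1*2 = 7 - 2 = 5)
p(O) = 5 (p(O) = 5*(-2 + 3) = 5*1 = 5)
n(L) = 3 + L (n(L) = (3 + L)*1 = 3 + L)
P(N, V) = -V
p(13/6)/P(n(8), 53) = 5/((-1*53)) = 5/(-53) = 5*(-1/53) = -5/53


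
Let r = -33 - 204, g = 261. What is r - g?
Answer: -498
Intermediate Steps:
r = -237
r - g = -237 - 1*261 = -237 - 261 = -498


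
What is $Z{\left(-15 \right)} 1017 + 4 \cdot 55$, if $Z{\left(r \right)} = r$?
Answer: $-15035$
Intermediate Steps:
$Z{\left(-15 \right)} 1017 + 4 \cdot 55 = \left(-15\right) 1017 + 4 \cdot 55 = -15255 + 220 = -15035$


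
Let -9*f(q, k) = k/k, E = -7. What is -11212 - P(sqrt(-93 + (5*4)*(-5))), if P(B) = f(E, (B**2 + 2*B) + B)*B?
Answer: -11212 + I*sqrt(193)/9 ≈ -11212.0 + 1.5436*I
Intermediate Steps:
f(q, k) = -1/9 (f(q, k) = -k/(9*k) = -1/9*1 = -1/9)
P(B) = -B/9
-11212 - P(sqrt(-93 + (5*4)*(-5))) = -11212 - (-1)*sqrt(-93 + (5*4)*(-5))/9 = -11212 - (-1)*sqrt(-93 + 20*(-5))/9 = -11212 - (-1)*sqrt(-93 - 100)/9 = -11212 - (-1)*sqrt(-193)/9 = -11212 - (-1)*I*sqrt(193)/9 = -11212 + I*sqrt(193)/9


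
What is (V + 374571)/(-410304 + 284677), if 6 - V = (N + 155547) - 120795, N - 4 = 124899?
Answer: -214922/125627 ≈ -1.7108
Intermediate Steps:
N = 124903 (N = 4 + 124899 = 124903)
V = -159649 (V = 6 - ((124903 + 155547) - 120795) = 6 - (280450 - 120795) = 6 - 1*159655 = 6 - 159655 = -159649)
(V + 374571)/(-410304 + 284677) = (-159649 + 374571)/(-410304 + 284677) = 214922/(-125627) = 214922*(-1/125627) = -214922/125627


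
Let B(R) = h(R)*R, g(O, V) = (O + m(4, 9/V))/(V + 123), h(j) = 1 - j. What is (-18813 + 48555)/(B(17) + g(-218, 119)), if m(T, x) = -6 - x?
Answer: -285503372/2619907 ≈ -108.97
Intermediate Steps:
g(O, V) = (-6 + O - 9/V)/(123 + V) (g(O, V) = (O + (-6 - 9/V))/(V + 123) = (O + (-6 - 9/V))/(123 + V) = (-6 + O - 9/V)/(123 + V))
B(R) = R*(1 - R) (B(R) = (1 - R)*R = R*(1 - R))
(-18813 + 48555)/(B(17) + g(-218, 119)) = (-18813 + 48555)/(17*(1 - 1*17) + (-9 - 1*119*(6 - 1*(-218)))/(119*(123 + 119))) = 29742/(17*(1 - 17) + (1/119)*(-9 - 1*119*(6 + 218))/242) = 29742/(17*(-16) + (1/119)*(1/242)*(-9 - 1*119*224)) = 29742/(-272 + (1/119)*(1/242)*(-9 - 26656)) = 29742/(-272 + (1/119)*(1/242)*(-26665)) = 29742/(-272 - 26665/28798) = 29742/(-7859721/28798) = 29742*(-28798/7859721) = -285503372/2619907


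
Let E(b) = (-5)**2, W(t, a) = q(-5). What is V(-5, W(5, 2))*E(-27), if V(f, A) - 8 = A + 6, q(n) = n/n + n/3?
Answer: 1000/3 ≈ 333.33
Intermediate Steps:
q(n) = 1 + n/3 (q(n) = 1 + n*(1/3) = 1 + n/3)
W(t, a) = -2/3 (W(t, a) = 1 + (1/3)*(-5) = 1 - 5/3 = -2/3)
V(f, A) = 14 + A (V(f, A) = 8 + (A + 6) = 8 + (6 + A) = 14 + A)
E(b) = 25
V(-5, W(5, 2))*E(-27) = (14 - 2/3)*25 = (40/3)*25 = 1000/3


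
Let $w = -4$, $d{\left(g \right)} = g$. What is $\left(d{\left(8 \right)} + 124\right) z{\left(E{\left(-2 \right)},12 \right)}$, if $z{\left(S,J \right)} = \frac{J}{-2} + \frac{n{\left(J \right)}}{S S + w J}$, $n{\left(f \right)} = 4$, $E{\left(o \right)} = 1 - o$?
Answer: $- \frac{10472}{13} \approx -805.54$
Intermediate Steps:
$z{\left(S,J \right)} = \frac{4}{S^{2} - 4 J} - \frac{J}{2}$ ($z{\left(S,J \right)} = \frac{J}{-2} + \frac{4}{S S - 4 J} = J \left(- \frac{1}{2}\right) + \frac{4}{S^{2} - 4 J} = - \frac{J}{2} + \frac{4}{S^{2} - 4 J} = \frac{4}{S^{2} - 4 J} - \frac{J}{2}$)
$\left(d{\left(8 \right)} + 124\right) z{\left(E{\left(-2 \right)},12 \right)} = \left(8 + 124\right) \frac{8 + 4 \cdot 12^{2} - 12 \left(1 - -2\right)^{2}}{2 \left(\left(1 - -2\right)^{2} - 48\right)} = 132 \frac{8 + 4 \cdot 144 - 12 \left(1 + 2\right)^{2}}{2 \left(\left(1 + 2\right)^{2} - 48\right)} = 132 \frac{8 + 576 - 12 \cdot 3^{2}}{2 \left(3^{2} - 48\right)} = 132 \frac{8 + 576 - 12 \cdot 9}{2 \left(9 - 48\right)} = 132 \frac{8 + 576 - 108}{2 \left(-39\right)} = 132 \cdot \frac{1}{2} \left(- \frac{1}{39}\right) 476 = 132 \left(- \frac{238}{39}\right) = - \frac{10472}{13}$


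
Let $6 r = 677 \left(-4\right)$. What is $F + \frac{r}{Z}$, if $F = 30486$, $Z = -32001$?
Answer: $\frac{2926748812}{96003} \approx 30486.0$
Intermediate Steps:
$r = - \frac{1354}{3}$ ($r = \frac{677 \left(-4\right)}{6} = \frac{1}{6} \left(-2708\right) = - \frac{1354}{3} \approx -451.33$)
$F + \frac{r}{Z} = 30486 - \frac{1354}{3 \left(-32001\right)} = 30486 - - \frac{1354}{96003} = 30486 + \frac{1354}{96003} = \frac{2926748812}{96003}$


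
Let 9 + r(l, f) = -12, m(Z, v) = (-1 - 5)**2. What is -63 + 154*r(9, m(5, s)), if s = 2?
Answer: -3297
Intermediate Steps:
m(Z, v) = 36 (m(Z, v) = (-6)**2 = 36)
r(l, f) = -21 (r(l, f) = -9 - 12 = -21)
-63 + 154*r(9, m(5, s)) = -63 + 154*(-21) = -63 - 3234 = -3297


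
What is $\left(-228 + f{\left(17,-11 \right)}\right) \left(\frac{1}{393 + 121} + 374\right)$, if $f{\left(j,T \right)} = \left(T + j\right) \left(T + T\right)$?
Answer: $- \frac{34602660}{257} \approx -1.3464 \cdot 10^{5}$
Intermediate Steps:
$f{\left(j,T \right)} = 2 T \left(T + j\right)$ ($f{\left(j,T \right)} = \left(T + j\right) 2 T = 2 T \left(T + j\right)$)
$\left(-228 + f{\left(17,-11 \right)}\right) \left(\frac{1}{393 + 121} + 374\right) = \left(-228 + 2 \left(-11\right) \left(-11 + 17\right)\right) \left(\frac{1}{393 + 121} + 374\right) = \left(-228 + 2 \left(-11\right) 6\right) \left(\frac{1}{514} + 374\right) = \left(-228 - 132\right) \left(\frac{1}{514} + 374\right) = \left(-360\right) \frac{192237}{514} = - \frac{34602660}{257}$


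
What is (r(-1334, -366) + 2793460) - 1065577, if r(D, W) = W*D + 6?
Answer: 2216133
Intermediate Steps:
r(D, W) = 6 + D*W (r(D, W) = D*W + 6 = 6 + D*W)
(r(-1334, -366) + 2793460) - 1065577 = ((6 - 1334*(-366)) + 2793460) - 1065577 = ((6 + 488244) + 2793460) - 1065577 = (488250 + 2793460) - 1065577 = 3281710 - 1065577 = 2216133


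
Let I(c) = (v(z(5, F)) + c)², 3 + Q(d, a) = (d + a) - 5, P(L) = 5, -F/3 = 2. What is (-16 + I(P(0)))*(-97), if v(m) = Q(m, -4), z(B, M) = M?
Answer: -14841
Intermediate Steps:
F = -6 (F = -3*2 = -6)
Q(d, a) = -8 + a + d (Q(d, a) = -3 + ((d + a) - 5) = -3 + ((a + d) - 5) = -3 + (-5 + a + d) = -8 + a + d)
v(m) = -12 + m (v(m) = -8 - 4 + m = -12 + m)
I(c) = (-18 + c)² (I(c) = ((-12 - 6) + c)² = (-18 + c)²)
(-16 + I(P(0)))*(-97) = (-16 + (-18 + 5)²)*(-97) = (-16 + (-13)²)*(-97) = (-16 + 169)*(-97) = 153*(-97) = -14841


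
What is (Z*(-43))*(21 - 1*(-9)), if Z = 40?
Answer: -51600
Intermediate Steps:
(Z*(-43))*(21 - 1*(-9)) = (40*(-43))*(21 - 1*(-9)) = -1720*(21 + 9) = -1720*30 = -51600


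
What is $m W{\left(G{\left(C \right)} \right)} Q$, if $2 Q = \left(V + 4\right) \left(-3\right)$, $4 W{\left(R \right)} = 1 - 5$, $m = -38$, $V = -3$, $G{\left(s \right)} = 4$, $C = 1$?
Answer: $-57$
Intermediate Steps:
$W{\left(R \right)} = -1$ ($W{\left(R \right)} = \frac{1 - 5}{4} = \frac{1}{4} \left(-4\right) = -1$)
$Q = - \frac{3}{2}$ ($Q = \frac{\left(-3 + 4\right) \left(-3\right)}{2} = \frac{1 \left(-3\right)}{2} = \frac{1}{2} \left(-3\right) = - \frac{3}{2} \approx -1.5$)
$m W{\left(G{\left(C \right)} \right)} Q = \left(-38\right) \left(-1\right) \left(- \frac{3}{2}\right) = 38 \left(- \frac{3}{2}\right) = -57$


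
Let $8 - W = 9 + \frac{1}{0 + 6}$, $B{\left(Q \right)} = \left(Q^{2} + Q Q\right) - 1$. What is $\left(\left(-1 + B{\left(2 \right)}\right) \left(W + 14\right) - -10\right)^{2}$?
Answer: $7569$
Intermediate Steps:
$B{\left(Q \right)} = -1 + 2 Q^{2}$ ($B{\left(Q \right)} = \left(Q^{2} + Q^{2}\right) - 1 = 2 Q^{2} - 1 = -1 + 2 Q^{2}$)
$W = - \frac{7}{6}$ ($W = 8 - \left(9 + \frac{1}{0 + 6}\right) = 8 - \left(9 + \frac{1}{6}\right) = 8 - \frac{55}{6} = - \frac{7}{6} \approx -1.1667$)
$\left(\left(-1 + B{\left(2 \right)}\right) \left(W + 14\right) - -10\right)^{2} = \left(\left(-1 - \left(1 - 2 \cdot 2^{2}\right)\right) \left(- \frac{7}{6} + 14\right) - -10\right)^{2} = \left(\left(-1 + \left(-1 + 2 \cdot 4\right)\right) \frac{77}{6} + 10\right)^{2} = \left(\left(-1 + \left(-1 + 8\right)\right) \frac{77}{6} + 10\right)^{2} = \left(\left(-1 + 7\right) \frac{77}{6} + 10\right)^{2} = \left(6 \cdot \frac{77}{6} + 10\right)^{2} = \left(77 + 10\right)^{2} = 87^{2} = 7569$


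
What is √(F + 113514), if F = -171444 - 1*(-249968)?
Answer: √192038 ≈ 438.22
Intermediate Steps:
F = 78524 (F = -171444 + 249968 = 78524)
√(F + 113514) = √(78524 + 113514) = √192038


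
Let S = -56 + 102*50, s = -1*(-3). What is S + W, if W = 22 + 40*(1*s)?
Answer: 5186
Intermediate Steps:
s = 3
S = 5044 (S = -56 + 5100 = 5044)
W = 142 (W = 22 + 40*(1*3) = 22 + 40*3 = 22 + 120 = 142)
S + W = 5044 + 142 = 5186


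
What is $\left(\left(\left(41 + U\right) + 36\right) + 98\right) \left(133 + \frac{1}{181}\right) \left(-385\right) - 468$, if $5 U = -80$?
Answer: $- \frac{1473774618}{181} \approx -8.1424 \cdot 10^{6}$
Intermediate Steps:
$U = -16$ ($U = \frac{1}{5} \left(-80\right) = -16$)
$\left(\left(\left(41 + U\right) + 36\right) + 98\right) \left(133 + \frac{1}{181}\right) \left(-385\right) - 468 = \left(\left(\left(41 - 16\right) + 36\right) + 98\right) \left(133 + \frac{1}{181}\right) \left(-385\right) - 468 = \left(\left(25 + 36\right) + 98\right) \left(133 + \frac{1}{181}\right) \left(-385\right) - 468 = \left(61 + 98\right) \frac{24074}{181} \left(-385\right) - 468 = 159 \cdot \frac{24074}{181} \left(-385\right) - 468 = \frac{3827766}{181} \left(-385\right) - 468 = - \frac{1473689910}{181} - 468 = - \frac{1473774618}{181}$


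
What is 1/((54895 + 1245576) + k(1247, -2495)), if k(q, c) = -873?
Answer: 1/1299598 ≈ 7.6947e-7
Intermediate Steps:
1/((54895 + 1245576) + k(1247, -2495)) = 1/((54895 + 1245576) - 873) = 1/(1300471 - 873) = 1/1299598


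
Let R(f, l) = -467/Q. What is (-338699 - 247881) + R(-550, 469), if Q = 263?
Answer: -154271007/263 ≈ -5.8658e+5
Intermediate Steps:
R(f, l) = -467/263
(-338699 - 247881) + R(-550, 469) = (-338699 - 247881) - 467/263 = -586580 - 467/263 = -154271007/263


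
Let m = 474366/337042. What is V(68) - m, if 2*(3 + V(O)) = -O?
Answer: -6472460/168521 ≈ -38.407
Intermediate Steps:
V(O) = -3 - O/2 (V(O) = -3 + (-O)/2 = -3 - O/2)
m = 237183/168521 (m = 474366*(1/337042) = 237183/168521 ≈ 1.4074)
V(68) - m = (-3 - 1/2*68) - 1*237183/168521 = (-3 - 34) - 237183/168521 = -37 - 237183/168521 = -6472460/168521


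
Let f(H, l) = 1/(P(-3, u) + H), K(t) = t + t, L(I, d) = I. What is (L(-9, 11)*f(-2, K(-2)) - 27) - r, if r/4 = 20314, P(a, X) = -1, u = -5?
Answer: -81280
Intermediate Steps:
K(t) = 2*t
f(H, l) = 1/(-1 + H)
r = 81256 (r = 4*20314 = 81256)
(L(-9, 11)*f(-2, K(-2)) - 27) - r = (-9/(-1 - 2) - 27) - 1*81256 = (-9/(-3) - 27) - 81256 = (-9*(-⅓) - 27) - 81256 = (3 - 27) - 81256 = -24 - 81256 = -81280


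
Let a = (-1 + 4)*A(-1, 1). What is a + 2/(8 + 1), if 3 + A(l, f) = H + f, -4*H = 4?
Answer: -79/9 ≈ -8.7778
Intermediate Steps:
H = -1 (H = -1/4*4 = -1)
A(l, f) = -4 + f (A(l, f) = -3 + (-1 + f) = -4 + f)
a = -9 (a = (-1 + 4)*(-4 + 1) = 3*(-3) = -9)
a + 2/(8 + 1) = -9 + 2/(8 + 1) = -9 + 2/9 = -79/9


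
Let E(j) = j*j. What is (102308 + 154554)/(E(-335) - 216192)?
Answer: -256862/103967 ≈ -2.4706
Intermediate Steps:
E(j) = j²
(102308 + 154554)/(E(-335) - 216192) = (102308 + 154554)/((-335)² - 216192) = 256862/(112225 - 216192) = 256862/(-103967) = 256862*(-1/103967) = -256862/103967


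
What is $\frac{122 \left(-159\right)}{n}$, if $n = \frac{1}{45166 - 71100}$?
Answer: $503067732$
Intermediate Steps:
$n = - \frac{1}{25934}$ ($n = \frac{1}{-25934} = - \frac{1}{25934} \approx -3.8559 \cdot 10^{-5}$)
$\frac{122 \left(-159\right)}{n} = \frac{122 \left(-159\right)}{- \frac{1}{25934}} = \left(-19398\right) \left(-25934\right) = 503067732$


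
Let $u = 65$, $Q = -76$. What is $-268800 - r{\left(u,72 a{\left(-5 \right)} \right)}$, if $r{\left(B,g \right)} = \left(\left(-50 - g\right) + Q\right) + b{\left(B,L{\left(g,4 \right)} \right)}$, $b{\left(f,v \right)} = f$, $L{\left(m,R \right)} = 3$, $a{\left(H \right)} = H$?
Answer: $-269099$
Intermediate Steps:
$r{\left(B,g \right)} = -126 + B - g$ ($r{\left(B,g \right)} = \left(\left(-50 - g\right) - 76\right) + B = \left(-126 - g\right) + B = -126 + B - g$)
$-268800 - r{\left(u,72 a{\left(-5 \right)} \right)} = -268800 - \left(-126 + 65 - 72 \left(-5\right)\right) = -268800 - \left(-126 + 65 - -360\right) = -268800 - \left(-126 + 65 + 360\right) = -268800 - 299 = -269099$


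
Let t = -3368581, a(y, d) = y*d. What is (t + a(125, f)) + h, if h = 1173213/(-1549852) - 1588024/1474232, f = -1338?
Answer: -1009852161413414331/285605176708 ≈ -3.5358e+6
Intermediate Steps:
a(y, d) = d*y
h = -523848789983/285605176708 (h = 1173213*(-1/1549852) - 1588024*1/1474232 = -1173213/1549852 - 198503/184279 = -523848789983/285605176708 ≈ -1.8342)
(t + a(125, f)) + h = (-3368581 - 1338*125) - 523848789983/285605176708 = (-3368581 - 167250) - 523848789983/285605176708 = -3535831 - 523848789983/285605176708 = -1009852161413414331/285605176708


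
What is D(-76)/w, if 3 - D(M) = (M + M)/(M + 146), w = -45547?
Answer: -181/1594145 ≈ -0.00011354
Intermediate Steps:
D(M) = 3 - 2*M/(146 + M) (D(M) = 3 - (M + M)/(M + 146) = 3 - 2*M/(146 + M))
D(-76)/w = ((438 - 76)/(146 - 76))/(-45547) = (362/70)*(-1/45547) = ((1/70)*362)*(-1/45547) = (181/35)*(-1/45547) = -181/1594145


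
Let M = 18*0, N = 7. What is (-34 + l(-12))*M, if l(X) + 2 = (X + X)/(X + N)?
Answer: 0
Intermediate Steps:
M = 0
l(X) = -2 + 2*X/(7 + X) (l(X) = -2 + (X + X)/(X + 7) = -2 + (2*X)/(7 + X) = -2 + 2*X/(7 + X))
(-34 + l(-12))*M = (-34 - 14/(7 - 12))*0 = (-34 - 14/(-5))*0 = (-34 - 14*(-⅕))*0 = (-34 + 14/5)*0 = -156/5*0 = 0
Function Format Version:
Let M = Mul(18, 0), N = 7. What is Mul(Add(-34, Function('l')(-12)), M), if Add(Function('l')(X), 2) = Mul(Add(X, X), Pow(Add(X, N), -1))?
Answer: 0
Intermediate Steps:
M = 0
Function('l')(X) = Add(-2, Mul(2, X, Pow(Add(7, X), -1))) (Function('l')(X) = Add(-2, Mul(Add(X, X), Pow(Add(X, 7), -1))) = Add(-2, Mul(Mul(2, X), Pow(Add(7, X), -1))) = Add(-2, Mul(2, X, Pow(Add(7, X), -1))))
Mul(Add(-34, Function('l')(-12)), M) = Mul(Add(-34, Mul(-14, Pow(Add(7, -12), -1))), 0) = Mul(Add(-34, Mul(-14, Pow(-5, -1))), 0) = Mul(Add(-34, Mul(-14, Rational(-1, 5))), 0) = Mul(Add(-34, Rational(14, 5)), 0) = Mul(Rational(-156, 5), 0) = 0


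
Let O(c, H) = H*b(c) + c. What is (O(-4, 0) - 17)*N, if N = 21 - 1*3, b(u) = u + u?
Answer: -378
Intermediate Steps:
b(u) = 2*u
O(c, H) = c + 2*H*c (O(c, H) = H*(2*c) + c = 2*H*c + c = c + 2*H*c)
N = 18 (N = 21 - 3 = 18)
(O(-4, 0) - 17)*N = (-4*(1 + 2*0) - 17)*18 = (-4*(1 + 0) - 17)*18 = (-4*1 - 17)*18 = (-4 - 17)*18 = -21*18 = -378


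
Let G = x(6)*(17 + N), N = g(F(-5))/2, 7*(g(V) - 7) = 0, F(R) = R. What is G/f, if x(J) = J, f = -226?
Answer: -123/226 ≈ -0.54425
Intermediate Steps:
g(V) = 7 (g(V) = 7 + (⅐)*0 = 7 + 0 = 7)
N = 7/2 ≈ 3.5000
G = 123 (G = 6*(17 + 7/2) = 6*(41/2) = 123)
G/f = 123/(-226) = 123*(-1/226) = -123/226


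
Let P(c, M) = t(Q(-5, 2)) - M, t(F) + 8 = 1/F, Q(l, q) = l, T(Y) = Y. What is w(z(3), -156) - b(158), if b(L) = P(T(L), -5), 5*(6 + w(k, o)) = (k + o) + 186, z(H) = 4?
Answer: 4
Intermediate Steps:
t(F) = -8 + 1/F
P(c, M) = -41/5 - M (P(c, M) = (-8 + 1/(-5)) - M = (-8 - ⅕) - M = -41/5 - M)
w(k, o) = 156/5 + k/5 + o/5 (w(k, o) = -6 + ((k + o) + 186)/5 = -6 + (186 + k + o)/5 = -6 + (186/5 + k/5 + o/5) = 156/5 + k/5 + o/5)
b(L) = -16/5 (b(L) = -41/5 - 1*(-5) = -41/5 + 5 = -16/5)
w(z(3), -156) - b(158) = (156/5 + (⅕)*4 + (⅕)*(-156)) - 1*(-16/5) = (156/5 + ⅘ - 156/5) + 16/5 = ⅘ + 16/5 = 4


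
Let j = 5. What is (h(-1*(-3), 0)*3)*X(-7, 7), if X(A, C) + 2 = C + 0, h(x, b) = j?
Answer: 75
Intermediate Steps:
h(x, b) = 5
X(A, C) = -2 + C (X(A, C) = -2 + (C + 0) = -2 + C)
(h(-1*(-3), 0)*3)*X(-7, 7) = (5*3)*(-2 + 7) = 15*5 = 75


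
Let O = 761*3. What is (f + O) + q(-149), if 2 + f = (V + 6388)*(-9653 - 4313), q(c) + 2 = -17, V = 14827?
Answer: -296286428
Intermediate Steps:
q(c) = -19 (q(c) = -2 - 17 = -19)
O = 2283
f = -296288692 (f = -2 + (14827 + 6388)*(-9653 - 4313) = -2 + 21215*(-13966) = -2 - 296288690 = -296288692)
(f + O) + q(-149) = (-296288692 + 2283) - 19 = -296286409 - 19 = -296286428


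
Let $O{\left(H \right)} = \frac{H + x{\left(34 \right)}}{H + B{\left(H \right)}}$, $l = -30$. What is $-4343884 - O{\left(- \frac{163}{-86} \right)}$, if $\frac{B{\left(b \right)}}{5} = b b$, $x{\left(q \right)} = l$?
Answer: $- \frac{637955628030}{146863} \approx -4.3439 \cdot 10^{6}$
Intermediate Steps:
$x{\left(q \right)} = -30$
$B{\left(b \right)} = 5 b^{2}$ ($B{\left(b \right)} = 5 b b = 5 b^{2}$)
$O{\left(H \right)} = \frac{-30 + H}{H + 5 H^{2}}$ ($O{\left(H \right)} = \frac{H - 30}{H + 5 H^{2}} = \frac{-30 + H}{H + 5 H^{2}}$)
$-4343884 - O{\left(- \frac{163}{-86} \right)} = -4343884 - \frac{-30 - \frac{163}{-86}}{- \frac{163}{-86} \left(1 + 5 \left(- \frac{163}{-86}\right)\right)} = -4343884 - \frac{-30 - - \frac{163}{86}}{\left(-163\right) \left(- \frac{1}{86}\right) \left(1 + 5 \left(\left(-163\right) \left(- \frac{1}{86}\right)\right)\right)} = -4343884 - \frac{-30 + \frac{163}{86}}{\frac{163}{86} \left(1 + 5 \cdot \frac{163}{86}\right)} = -4343884 - \frac{86}{163} \frac{1}{1 + \frac{815}{86}} \left(- \frac{2417}{86}\right) = -4343884 - \frac{86}{163} \frac{1}{\frac{901}{86}} \left(- \frac{2417}{86}\right) = -4343884 - \frac{86}{163} \cdot \frac{86}{901} \left(- \frac{2417}{86}\right) = -4343884 - - \frac{207862}{146863} = -4343884 + \frac{207862}{146863} = - \frac{637955628030}{146863}$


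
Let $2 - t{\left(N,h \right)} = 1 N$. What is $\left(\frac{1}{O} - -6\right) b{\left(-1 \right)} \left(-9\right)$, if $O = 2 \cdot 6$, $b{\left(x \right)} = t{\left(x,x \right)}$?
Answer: $- \frac{657}{4} \approx -164.25$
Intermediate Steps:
$t{\left(N,h \right)} = 2 - N$ ($t{\left(N,h \right)} = 2 - 1 N = 2 - N$)
$b{\left(x \right)} = 2 - x$
$O = 12$
$\left(\frac{1}{O} - -6\right) b{\left(-1 \right)} \left(-9\right) = \left(\frac{1}{12} - -6\right) \left(2 - -1\right) \left(-9\right) = \left(\frac{1}{12} + 6\right) \left(2 + 1\right) \left(-9\right) = \frac{73}{12} \cdot 3 \left(-9\right) = \frac{73}{4} \left(-9\right) = - \frac{657}{4}$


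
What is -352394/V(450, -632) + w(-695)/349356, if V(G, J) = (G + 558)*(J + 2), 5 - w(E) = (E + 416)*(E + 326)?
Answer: 49095349/188652240 ≈ 0.26024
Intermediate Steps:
w(E) = 5 - (326 + E)*(416 + E) (w(E) = 5 - (E + 416)*(E + 326) = 5 - (416 + E)*(326 + E) = 5 - (326 + E)*(416 + E))
V(G, J) = (2 + J)*(558 + G) (V(G, J) = (558 + G)*(2 + J) = (2 + J)*(558 + G))
-352394/V(450, -632) + w(-695)/349356 = -352394/(1116 + 2*450 + 558*(-632) + 450*(-632)) + (-135611 - 1*(-695)² - 742*(-695))/349356 = -352394/(1116 + 900 - 352656 - 284400) + (-135611 - 1*483025 + 515690)*(1/349356) = -352394/(-635040) + (-135611 - 483025 + 515690)*(1/349356) = -352394*(-1/635040) - 102946*1/349356 = 25171/45360 - 51473/174678 = 49095349/188652240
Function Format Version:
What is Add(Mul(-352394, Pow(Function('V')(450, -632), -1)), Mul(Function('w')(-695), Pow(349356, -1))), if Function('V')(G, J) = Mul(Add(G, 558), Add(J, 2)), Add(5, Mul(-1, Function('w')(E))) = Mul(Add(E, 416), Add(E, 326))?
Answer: Rational(49095349, 188652240) ≈ 0.26024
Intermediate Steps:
Function('w')(E) = Add(5, Mul(-1, Add(326, E), Add(416, E))) (Function('w')(E) = Add(5, Mul(-1, Mul(Add(E, 416), Add(E, 326)))) = Add(5, Mul(-1, Mul(Add(416, E), Add(326, E)))) = Add(5, Mul(-1, Mul(Add(326, E), Add(416, E)))) = Add(5, Mul(-1, Add(326, E), Add(416, E))))
Function('V')(G, J) = Mul(Add(2, J), Add(558, G)) (Function('V')(G, J) = Mul(Add(558, G), Add(2, J)) = Mul(Add(2, J), Add(558, G)))
Add(Mul(-352394, Pow(Function('V')(450, -632), -1)), Mul(Function('w')(-695), Pow(349356, -1))) = Add(Mul(-352394, Pow(Add(1116, Mul(2, 450), Mul(558, -632), Mul(450, -632)), -1)), Mul(Add(-135611, Mul(-1, Pow(-695, 2)), Mul(-742, -695)), Pow(349356, -1))) = Add(Mul(-352394, Pow(Add(1116, 900, -352656, -284400), -1)), Mul(Add(-135611, Mul(-1, 483025), 515690), Rational(1, 349356))) = Add(Mul(-352394, Pow(-635040, -1)), Mul(Add(-135611, -483025, 515690), Rational(1, 349356))) = Add(Mul(-352394, Rational(-1, 635040)), Mul(-102946, Rational(1, 349356))) = Add(Rational(25171, 45360), Rational(-51473, 174678)) = Rational(49095349, 188652240)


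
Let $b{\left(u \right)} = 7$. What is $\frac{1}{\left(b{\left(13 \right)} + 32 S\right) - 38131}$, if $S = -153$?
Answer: $- \frac{1}{43020} \approx -2.3245 \cdot 10^{-5}$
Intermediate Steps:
$\frac{1}{\left(b{\left(13 \right)} + 32 S\right) - 38131} = \frac{1}{\left(7 + 32 \left(-153\right)\right) - 38131} = \frac{1}{\left(7 - 4896\right) - 38131} = \frac{1}{-4889 - 38131} = \frac{1}{-43020} = - \frac{1}{43020}$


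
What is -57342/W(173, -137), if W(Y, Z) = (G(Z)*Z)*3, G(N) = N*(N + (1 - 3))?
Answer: 19114/2608891 ≈ 0.0073265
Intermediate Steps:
G(N) = N*(-2 + N) (G(N) = N*(N - 2) = N*(-2 + N))
W(Y, Z) = 3*Z²*(-2 + Z) (W(Y, Z) = ((Z*(-2 + Z))*Z)*3 = (Z²*(-2 + Z))*3 = 3*Z²*(-2 + Z))
-57342/W(173, -137) = -57342*1/(56307*(-2 - 137)) = -57342/(3*18769*(-139)) = -57342/(-7826673) = -57342*(-1/7826673) = 19114/2608891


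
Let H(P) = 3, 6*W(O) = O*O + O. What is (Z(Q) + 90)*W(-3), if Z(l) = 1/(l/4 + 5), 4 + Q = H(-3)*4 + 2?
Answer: 1352/15 ≈ 90.133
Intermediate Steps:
W(O) = O/6 + O²/6 (W(O) = (O*O + O)/6 = (O² + O)/6 = (O + O²)/6 = O/6 + O²/6)
Q = 10 (Q = -4 + (3*4 + 2) = -4 + (12 + 2) = -4 + 14 = 10)
Z(l) = 1/(5 + l/4) (Z(l) = 1/(l*(¼) + 5) = 1/(l/4 + 5) = 1/(5 + l/4))
(Z(Q) + 90)*W(-3) = (4/(20 + 10) + 90)*((⅙)*(-3)*(1 - 3)) = (4/30 + 90)*((⅙)*(-3)*(-2)) = (4*(1/30) + 90)*1 = (2/15 + 90)*1 = (1352/15)*1 = 1352/15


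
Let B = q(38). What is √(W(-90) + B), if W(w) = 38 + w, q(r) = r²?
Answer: 4*√87 ≈ 37.310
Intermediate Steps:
B = 1444 (B = 38² = 1444)
√(W(-90) + B) = √((38 - 90) + 1444) = √(-52 + 1444) = √1392 = 4*√87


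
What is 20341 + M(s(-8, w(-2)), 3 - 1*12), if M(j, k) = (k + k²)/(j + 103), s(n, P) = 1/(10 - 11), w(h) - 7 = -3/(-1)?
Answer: 345809/17 ≈ 20342.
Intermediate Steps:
w(h) = 10 (w(h) = 7 - 3/(-1) = 7 - 3*(-1) = 7 + 3 = 10)
s(n, P) = -1 (s(n, P) = 1/(-1) = -1)
M(j, k) = (k + k²)/(103 + j)
20341 + M(s(-8, w(-2)), 3 - 1*12) = 20341 + (3 - 1*12)*(1 + (3 - 1*12))/(103 - 1) = 20341 + (3 - 12)*(1 + (3 - 12))/102 = 20341 - 9*1/102*(1 - 9) = 20341 - 9*1/102*(-8) = 20341 + 12/17 = 345809/17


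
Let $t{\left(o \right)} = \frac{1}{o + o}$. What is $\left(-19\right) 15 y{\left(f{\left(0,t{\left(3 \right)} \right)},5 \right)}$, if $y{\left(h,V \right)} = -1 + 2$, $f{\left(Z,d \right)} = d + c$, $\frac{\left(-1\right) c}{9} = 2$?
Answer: $-285$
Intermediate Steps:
$c = -18$ ($c = \left(-9\right) 2 = -18$)
$t{\left(o \right)} = \frac{1}{2 o}$
$f{\left(Z,d \right)} = -18 + d$ ($f{\left(Z,d \right)} = d - 18 = -18 + d$)
$y{\left(h,V \right)} = 1$
$\left(-19\right) 15 y{\left(f{\left(0,t{\left(3 \right)} \right)},5 \right)} = \left(-19\right) 15 \cdot 1 = \left(-285\right) 1 = -285$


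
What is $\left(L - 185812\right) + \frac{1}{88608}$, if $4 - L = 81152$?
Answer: $- \frac{23654791679}{88608} \approx -2.6696 \cdot 10^{5}$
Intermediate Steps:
$L = -81148$ ($L = 4 - 81152 = -81148$)
$\left(L - 185812\right) + \frac{1}{88608} = \left(-81148 - 185812\right) + \frac{1}{88608} = -266960 + \frac{1}{88608} = - \frac{23654791679}{88608}$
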